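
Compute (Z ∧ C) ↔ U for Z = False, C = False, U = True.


Z = False, C = False, U = True
Step 1: Z ∧ C = False AND False = False
Step 2: (False) ↔ U: true when both sides have same truth value.
Result: False ↔ True = False

False


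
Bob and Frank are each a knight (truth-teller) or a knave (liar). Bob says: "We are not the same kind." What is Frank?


Bob says: "We are not the same kind."
Case 1: Bob is a Knight (truth-teller)
  Statement is true → they ARE different → Frank is a Knave
Case 2: Bob is a Knave (liar)
  Statement is false → they are NOT different → Frank is a Knave
In both cases, Frank is a Knave.

Knave


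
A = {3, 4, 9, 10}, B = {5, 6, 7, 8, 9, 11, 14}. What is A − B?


A = {3, 4, 9, 10}
B = {5, 6, 7, 8, 9, 11, 14}
Operation: difference A − B
In A but not B: 3, 4, 10

{3, 4, 10}


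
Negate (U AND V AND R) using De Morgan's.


De Morgan's law: ¬(P ∧ Q ∧ R) ≡ ¬P ∨ ¬Q ∨ ¬R
¬(U ∧ V ∧ R) = ¬U ∨ ¬V ∨ ¬R

¬U ∨ ¬V ∨ ¬R


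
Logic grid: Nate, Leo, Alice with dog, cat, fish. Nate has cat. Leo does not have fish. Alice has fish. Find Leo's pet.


From clues:
  Alice → fish
  Nate → cat
By elimination, Leo gets the remaining.

dog


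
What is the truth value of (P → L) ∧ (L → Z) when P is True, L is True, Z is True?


P = True, L = True, Z = True
Step 1: P → L is false only when P=True and L=False. Result: True
Step 2: L → Z is false only when L=True and Z=False. Result: True
Step 3: True ∧ True = True

True


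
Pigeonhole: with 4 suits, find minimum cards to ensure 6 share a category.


Pigeonhole: to guarantee k in one of n categories, need (k-1)×n + 1.
k = 6, n = 4
Minimum = (6-1) × 4 + 1 = 5 × 4 + 1

21


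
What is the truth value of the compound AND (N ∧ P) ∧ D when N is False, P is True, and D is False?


N = False, P = True, D = False
Step 1: N ∧ P = False AND True = False
Step 2: False ∧ D = False AND False = False
AND is true only when ALL operands are true.

False


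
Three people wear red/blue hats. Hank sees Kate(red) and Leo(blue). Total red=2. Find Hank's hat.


Total red = 2, seen red = 1
Own red = 2 - 1 = 1
Hank's hat is red.

red


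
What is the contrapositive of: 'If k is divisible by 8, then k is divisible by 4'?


Original: If k is divisible by 8, then k is divisible by 4
Contrapositive: If ¬Q, then ¬P
Negate Q: not (k is divisible by 4)
Negate P: not (k is divisible by 8)

If not (k is divisible by 4), then not (k is divisible by 8).


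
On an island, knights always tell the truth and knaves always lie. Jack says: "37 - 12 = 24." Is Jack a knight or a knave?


Statement: "37 - 12 = 24."
Actual: 37 - 12 = 25
Claimed: 24
Statement is FALSE → Jack lies → Knave

Knave


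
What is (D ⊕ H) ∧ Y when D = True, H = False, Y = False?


D = True, H = False, Y = False
Step 1: D ⊕ H = True XOR False = True
Step 2: True ∧ Y = True AND False = False
XOR true when exactly one of D,H is true; then AND with Y.

False


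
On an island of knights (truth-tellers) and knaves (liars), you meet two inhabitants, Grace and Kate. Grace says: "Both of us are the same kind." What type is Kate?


Grace says: "Both of us are the same kind."
Case 1: Grace is a Knight (truth-teller)
  Statement is true → they ARE the same → Kate is also a Knight
Case 2: Grace is a Knave (liar)
  Statement is false → they are NOT the same → Kate is a Knight
In both cases, Kate is a Knight.

Knight


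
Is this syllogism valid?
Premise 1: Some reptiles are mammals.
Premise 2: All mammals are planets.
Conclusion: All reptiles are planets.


Premise 1: Some reptiles are mammals.
Premise 2: All mammals are planets.
Conclusion: All reptiles are planets.
Fallacy: illicit minor. The minor term (reptiles) is distributed in the conclusion ('All reptiles ...') but undistributed in its premise ('Some reptiles are mammals' doesn't cover all reptiles).
Only 'Some reptiles are planets' follows, not 'All'.

Invalid


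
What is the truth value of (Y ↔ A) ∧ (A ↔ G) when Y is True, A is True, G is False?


Y = True, A = True, G = False
Step 1: Y ↔ A is true when Y and A have the same value. Result: True
Step 2: A ↔ G is true when A and G have the same value. Result: False
Step 3: True ∧ False = False

False


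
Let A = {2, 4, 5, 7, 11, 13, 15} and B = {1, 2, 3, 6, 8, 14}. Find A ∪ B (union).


A = {2, 4, 5, 7, 11, 13, 15}
B = {1, 2, 3, 6, 8, 14}
Operation: union
All elements combined: 1, 2, 3, 4, 5, 6, 7, 8, 11, 13, 14, 15

{1, 2, 3, 4, 5, 6, 7, 8, 11, 13, 14, 15}


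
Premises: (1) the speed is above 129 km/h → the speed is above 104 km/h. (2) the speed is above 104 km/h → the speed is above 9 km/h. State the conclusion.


Hypothetical syllogism: P → Q, Q → R ⊢ P → R
Premise 1: the speed is above 129 km/h → the speed is above 104 km/h
Premise 2: the speed is above 104 km/h → the speed is above 9 km/h
Chain the implications: the middle term (the speed is above 104 km/h) links the two.
Conclusion: If the speed is above 129 km/h, then the speed is above 9 km/h.

If the speed is above 129 km/h, then the speed is above 9 km/h.


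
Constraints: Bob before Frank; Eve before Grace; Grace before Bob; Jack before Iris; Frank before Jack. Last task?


Constraints: Bob before Frank; Eve before Grace; Grace before Bob; Jack before Iris; Frank before Jack
The last task can have nothing scheduled after it, so it must never appear on the left of a 'before'.
Tasks appearing before some other task: Bob, Eve, Grace, Jack, Frank.
The only task not in that list is Iris → it is last.

Iris


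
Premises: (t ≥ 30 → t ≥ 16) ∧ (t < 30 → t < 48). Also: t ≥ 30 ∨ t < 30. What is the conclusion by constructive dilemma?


Constructive dilemma: (P → Q) ∧ (R → S), P ∨ R ⊢ Q ∨ S
Premise 1: t ≥ 30 → t ≥ 16
Premise 2: t < 30 → t < 48
Premise 3: t ≥ 30 ∨ t < 30
Case 1: Assuming t ≥ 30, then by Premise 1, t ≥ 16.
Case 2: Assuming t < 30, then by Premise 2, t < 48.
Since one of t ≥ 30 or t < 30 must hold, we get t ≥ 16 or t < 48.

t ≥ 16 or t < 48.


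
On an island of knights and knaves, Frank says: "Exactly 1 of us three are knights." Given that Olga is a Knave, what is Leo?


Frank claims exactly 1 knights among Frank, Olga, Leo.
Given: Olga is a Knave.

Case 1: Frank is a Knight (tells truth)
  Then exactly 1 of the three are knights.
  Counting Frank, Olga: 1 knight(s) so far. Need 0 more → Leo = Knave.
Case 2: Frank is a Knave (lies)
  Then the count is NOT 1.
  If Leo = Knight, count = 1 = 1 → claim would be true, contradicts lie.
  If Leo = Knave, count = 0 ≠ 1 → lie confirmed ✓

Leo is a Knave.

Knave


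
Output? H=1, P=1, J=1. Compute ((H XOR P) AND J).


H XOR P = 1^1 = 0
0 AND 1 = 0

0


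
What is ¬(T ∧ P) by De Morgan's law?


De Morgan's law: ¬(P ∧ Q) ≡ ¬P ∨ ¬Q
¬(T ∧ P) = ¬T ∨ ¬P

¬T ∨ ¬P


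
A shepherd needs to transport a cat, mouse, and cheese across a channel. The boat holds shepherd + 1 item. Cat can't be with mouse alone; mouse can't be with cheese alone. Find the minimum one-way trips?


1. shepherd+mouse → 2. shepherd ← 3. shepherd+cat → 4. shepherd+mouse ← 5. shepherd+cheese → 6. shepherd ← 7. shepherd+mouse →
Minimum trips = 7

7


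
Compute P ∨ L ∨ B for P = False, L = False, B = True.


P = False, L = False, B = True
Step 1: P ∨ L = False OR False = False
Step 2: False ∨ B = False OR True = True
OR is true when at least one operand is true.

True


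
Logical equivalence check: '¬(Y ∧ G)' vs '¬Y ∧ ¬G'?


Expression 1: ¬(Y ∧ G)
Expression 2: ¬Y ∧ ¬G
Truth table (Y G | Expr1 Expr2):
  T T |   F     F
  T F |   T     F   ← differ
  F T |   T     F   ← differ
  F F |   T     T
Counterexample: Y=T, G=F gives Expr1 = T but Expr2 = F, so the expressions are NOT logically equivalent.

No


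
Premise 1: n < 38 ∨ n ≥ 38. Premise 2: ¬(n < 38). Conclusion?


Disjunctive syllogism: P ∨ Q, ¬P ⊢ Q
Disjunction: n < 38 ∨ n ≥ 38
We know it is not the case that n < 38.
By disjunctive syllogism, the other disjunct must be true.

n ≥ 38


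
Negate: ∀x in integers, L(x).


Original: ∀x L(x)
Rule: ¬∀→∃, ¬∃→∀, negate predicate.
Negation: ∃x ¬L(x)

∃x ¬L(x)


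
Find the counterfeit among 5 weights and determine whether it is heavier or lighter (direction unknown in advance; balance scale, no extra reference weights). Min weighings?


Let n = 5. 10 possibilities (n weights × lighter/heavier); each weighing has 3 outcomes.
Bound for k weighings: say the first weighing puts j weights on each pan. If it tips, the 2j weighed weights remain suspects (each with a known direction) and k-1 weighings give 3^(k-1) outcomes; 3^(k-1) is odd, so 2j ≤ 3^(k-1) - 1. If it balances, the n - 2j unweighed weights remain with direction unknown: 2(n - 2j) ≤ 3^(k-1) - 1 by the same parity argument. Adding, n ≤ (3^(k-1) - 1) + (3^(k-1) - 1)/2 = (3^k - 3)/2, and the classical three-group strategy achieves this (3 weights in 2 weighings, 12 in 3, 39 in 4, 120 in 5).
So we need the smallest k with (3^k - 3)/2 ≥ 5.
k = 2: (3^2 - 3)/2 = 3 < 5 ✗
k = 3: (3^3 - 3)/2 = 12 ≥ 5 ✓

3


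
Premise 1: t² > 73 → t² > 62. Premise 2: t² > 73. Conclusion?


Modus ponens: P → Q, P ⊢ Q
P: t² > 73
Q: t² > 62
We have P → Q and P is true.
By modus ponens, Q must be true.

t² > 62


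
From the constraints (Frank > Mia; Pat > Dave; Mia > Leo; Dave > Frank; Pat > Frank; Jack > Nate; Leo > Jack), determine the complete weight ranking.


Constraints: Frank > Mia; Pat > Dave; Mia > Leo; Dave > Frank; Pat > Frank; Jack > Nate; Leo > Jack
Method: at each step, the next-highest is the one remaining person who never appears on the smaller side of a constraint between remaining people.
  Step 1: remaining {Mia, Dave, Jack, Pat, Leo, Frank, Nate}; on the smaller side: {Mia, Dave, Jack, Leo, Frank, Nate} → Pat is next (Pat > Dave; Pat > Frank).
  Step 2: remaining {Mia, Dave, Jack, Leo, Frank, Nate}; on the smaller side: {Mia, Jack, Leo, Frank, Nate} → Dave is next (Dave > Frank).
  Step 3: remaining {Mia, Jack, Leo, Frank, Nate}; on the smaller side: {Mia, Jack, Leo, Nate} → Frank is next (Frank > Mia).
  Step 4: remaining {Mia, Jack, Leo, Nate}; on the smaller side: {Jack, Leo, Nate} → Mia is next (Mia > Leo).
  Step 5: remaining {Jack, Leo, Nate}; on the smaller side: {Jack, Nate} → Leo is next (Leo > Jack).
  Step 6: remaining {Jack, Nate}; on the smaller side: {Nate} → Jack is next (Jack > Nate).
  Step 7: only Nate remains → lowest.
Final ranking (highest to lowest):

Pat > Dave > Frank > Mia > Leo > Jack > Nate


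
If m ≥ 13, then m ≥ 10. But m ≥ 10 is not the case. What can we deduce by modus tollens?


Modus tollens: P → Q, ¬Q ⊢ ¬P
P: m ≥ 13
Q: m ≥ 10
We have P → Q and Q is false.
By modus tollens, P must be false.

It is not the case that m ≥ 13


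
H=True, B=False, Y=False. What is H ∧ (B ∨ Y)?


H = True, B = False, Y = False
Expression: H ∧ (B ∨ Y)
Step 1: B ∨ Y = False OR False = False
Step 2: H ∧ (False) = True AND False = False

False


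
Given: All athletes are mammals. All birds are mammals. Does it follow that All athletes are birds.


Premise 1: All athletes are mammals.
Premise 2: All birds are mammals.
Conclusion: All athletes are birds.
Fallacy: undistributed middle. mammals is predicate in both.
Counterexample: athletes and birds could be disjoint subsets of mammals.

Invalid


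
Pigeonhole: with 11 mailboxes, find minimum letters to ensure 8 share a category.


Pigeonhole: to guarantee k in one of n categories, need (k-1)×n + 1.
k = 8, n = 11
Minimum = (8-1) × 11 + 1 = 7 × 11 + 1

78


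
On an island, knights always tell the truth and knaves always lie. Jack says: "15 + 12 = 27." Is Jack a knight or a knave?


Statement: "15 + 12 = 27."
Actual: 15 + 12 = 27
Claimed: 27
Statement is TRUE → Jack tells the truth → Knight

Knight


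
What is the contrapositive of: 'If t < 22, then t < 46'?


Original: If t < 22, then t < 46
Contrapositive: If ¬Q, then ¬P
Negate Q: not (t < 46)
Negate P: not (t < 22)

If not (t < 46), then not (t < 22).


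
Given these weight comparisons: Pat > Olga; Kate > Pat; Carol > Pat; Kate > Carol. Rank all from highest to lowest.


Constraints: Pat > Olga; Kate > Pat; Carol > Pat; Kate > Carol
Method: at each step, the next-highest is the one remaining person who never appears on the smaller side of a constraint between remaining people.
  Step 1: remaining {Pat, Carol, Olga, Kate}; on the smaller side: {Pat, Carol, Olga} → Kate is next (Kate > Pat; Kate > Carol).
  Step 2: remaining {Pat, Carol, Olga}; on the smaller side: {Pat, Olga} → Carol is next (Carol > Pat).
  Step 3: remaining {Pat, Olga}; on the smaller side: {Olga} → Pat is next (Pat > Olga).
  Step 4: only Olga remains → lowest.
Final ranking (highest to lowest):

Kate > Carol > Pat > Olga


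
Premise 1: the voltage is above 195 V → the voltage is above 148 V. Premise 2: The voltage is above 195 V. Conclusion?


Modus ponens: P → Q, P ⊢ Q
P: the voltage is above 195 V
Q: the voltage is above 148 V
We have P → Q and P is true.
By modus ponens, Q must be true.

The voltage is above 148 V


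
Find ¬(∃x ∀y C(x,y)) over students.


Original: ∃x ∀y C(x,y)
Rule: ¬∀→∃, ¬∃→∀, negate predicate.
Negation: ∀x ∃y ¬C(x,y)

∀x ∃y ¬C(x,y)


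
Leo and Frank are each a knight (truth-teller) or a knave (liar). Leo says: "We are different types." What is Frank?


Leo says: "We are different types."
Case 1: Leo is a Knight (truth-teller)
  Statement is true → they ARE different → Frank is a Knave
Case 2: Leo is a Knave (liar)
  Statement is false → they are NOT different → Frank is a Knave
In both cases, Frank is a Knave.

Knave


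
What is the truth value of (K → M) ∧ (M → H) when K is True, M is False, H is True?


K = True, M = False, H = True
Step 1: K → M is false only when K=True and M=False. Result: False
Step 2: M → H is false only when M=True and H=False. Result: True
Step 3: False ∧ True = False

False


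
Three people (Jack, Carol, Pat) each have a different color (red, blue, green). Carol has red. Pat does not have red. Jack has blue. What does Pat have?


From clues:
  Carol → red
  Jack → blue
By elimination, Pat gets the remaining.

green


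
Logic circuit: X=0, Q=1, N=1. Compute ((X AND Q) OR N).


X AND Q = 0&1 = 0
0 OR 1 = 1

1


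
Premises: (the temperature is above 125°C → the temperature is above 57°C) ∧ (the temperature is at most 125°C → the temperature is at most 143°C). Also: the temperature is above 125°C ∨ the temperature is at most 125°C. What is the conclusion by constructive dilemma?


Constructive dilemma: (P → Q) ∧ (R → S), P ∨ R ⊢ Q ∨ S
Premise 1: the temperature is above 125°C → the temperature is above 57°C
Premise 2: the temperature is at most 125°C → the temperature is at most 143°C
Premise 3: the temperature is above 125°C ∨ the temperature is at most 125°C
Case 1: Assuming the temperature is above 125°C, then by Premise 1, the temperature is above 57°C.
Case 2: Assuming the temperature is at most 125°C, then by Premise 2, the temperature is at most 143°C.
Since one of the temperature is above 125°C or the temperature is at most 125°C must hold, we get the temperature is above 57°C or the temperature is at most 143°C.

The temperature is above 57°C or the temperature is at most 143°C.


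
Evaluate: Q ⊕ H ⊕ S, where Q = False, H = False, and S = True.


Q = False, H = False, S = True
Step 1: Q ⊕ H = False XOR False = False
Step 2: False ⊕ S = False XOR True = True
XOR is true when an odd number of operands are true.

True


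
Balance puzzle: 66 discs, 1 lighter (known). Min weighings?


Each weighing has 3 outcomes (left heavy / balance / right heavy), so k weighings distinguish at most 3^k cases; splitting into three near-equal groups achieves this.
Need 3^k ≥ 66: 3^3 = 27 < 66 ≤ 3^4 = 81
k = ⌈log₃(66)⌉ = 4

4


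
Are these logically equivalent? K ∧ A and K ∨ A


Expression 1: K ∧ A
Expression 2: K ∨ A
Truth table (K A | Expr1 Expr2):
  T T |   T     T
  T F |   F     T   ← differ
  F T |   F     T   ← differ
  F F |   F     F
Counterexample: K=T, A=F gives Expr1 = F but Expr2 = T, so the expressions are NOT logically equivalent.

No


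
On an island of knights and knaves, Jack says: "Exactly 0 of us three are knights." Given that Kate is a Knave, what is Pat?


Jack claims exactly 0 knights among Jack, Kate, Pat.
Given: Kate is a Knave.

Case 1: Jack is a Knight (tells truth)
  Then exactly 0 of the three are knights.
  Counting Jack, Kate: 1 knight(s) so far. Need -1 more → impossible.
Case 2: Jack is a Knave (lies)
  Then the count is NOT 0.
  If Pat = Knave, count = 0 = 0 → claim would be true, contradicts lie.
  If Pat = Knight, count = 1 ≠ 0 → lie confirmed ✓

Pat is a Knight.

Knight


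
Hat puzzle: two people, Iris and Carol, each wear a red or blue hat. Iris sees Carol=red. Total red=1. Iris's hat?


Total red = 1, Carol = red
Red accounted for: 1
Remaining for Iris: 0
Iris's hat is blue.

blue


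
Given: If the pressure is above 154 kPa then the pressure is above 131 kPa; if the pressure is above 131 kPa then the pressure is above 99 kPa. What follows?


Hypothetical syllogism: P → Q, Q → R ⊢ P → R
Premise 1: the pressure is above 154 kPa → the pressure is above 131 kPa
Premise 2: the pressure is above 131 kPa → the pressure is above 99 kPa
Chain the implications: the middle term (the pressure is above 131 kPa) links the two.
Conclusion: If the pressure is above 154 kPa, then the pressure is above 99 kPa.

If the pressure is above 154 kPa, then the pressure is above 99 kPa.


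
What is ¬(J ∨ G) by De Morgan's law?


De Morgan's law: ¬(P ∨ Q) ≡ ¬P ∧ ¬Q
¬(J ∨ G) = ¬J ∧ ¬G

¬J ∧ ¬G


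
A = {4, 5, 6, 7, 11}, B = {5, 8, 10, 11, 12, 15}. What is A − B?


A = {4, 5, 6, 7, 11}
B = {5, 8, 10, 11, 12, 15}
Operation: difference A − B
In A but not B: 4, 6, 7

{4, 6, 7}


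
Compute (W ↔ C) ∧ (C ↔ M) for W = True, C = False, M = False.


W = True, C = False, M = False
Step 1: W ↔ C is true when W and C have the same value. Result: False
Step 2: C ↔ M is true when C and M have the same value. Result: True
Step 3: False ∧ True = False

False


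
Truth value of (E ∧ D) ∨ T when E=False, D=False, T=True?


E = False, D = False, T = True
Expression: (E ∧ D) ∨ T
Step 1: E ∧ D = False AND False = False
Step 2: (False) ∨ T = False OR True = True

True


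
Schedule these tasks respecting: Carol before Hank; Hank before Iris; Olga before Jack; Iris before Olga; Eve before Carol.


Constraints: Carol before Hank; Hank before Iris; Olga before Jack; Iris before Olga; Eve before Carol
Method: repeatedly schedule the remaining task that has no remaining task required before it.
  Step 1: remaining {Eve, Iris, Carol, Hank, Jack, Olga}; every task except Eve still has a predecessor pending → schedule Eve.
  Step 2: remaining {Iris, Carol, Hank, Jack, Olga}; every task except Carol still has a predecessor pending → schedule Carol.
  Step 3: remaining {Iris, Hank, Jack, Olga}; every task except Hank still has a predecessor pending → schedule Hank.
  Step 4: remaining {Iris, Jack, Olga}; every task except Iris still has a predecessor pending → schedule Iris.
  Step 5: remaining {Jack, Olga}; every task except Olga still has a predecessor pending → schedule Olga.
  Step 6: only Jack remains → schedule Jack.
Resulting order:

Eve → Carol → Hank → Iris → Olga → Jack


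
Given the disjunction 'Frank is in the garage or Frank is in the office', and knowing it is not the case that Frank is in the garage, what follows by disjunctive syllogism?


Disjunctive syllogism: P ∨ Q, ¬P ⊢ Q
Disjunction: Frank is in the garage ∨ Frank is in the office
We know it is not the case that Frank is in the garage.
By disjunctive syllogism, the other disjunct must be true.

Frank is in the office


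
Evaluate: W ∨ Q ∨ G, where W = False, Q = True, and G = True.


W = False, Q = True, G = True
Step 1: W ∨ Q = False OR True = True
Step 2: True ∨ G = True OR True = True
OR is true when at least one operand is true.

True


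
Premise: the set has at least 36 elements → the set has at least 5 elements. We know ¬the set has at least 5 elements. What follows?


Modus tollens: P → Q, ¬Q ⊢ ¬P
P: the set has at least 36 elements
Q: the set has at least 5 elements
We have P → Q and Q is false.
By modus tollens, P must be false.

It is not the case that the set has at least 36 elements


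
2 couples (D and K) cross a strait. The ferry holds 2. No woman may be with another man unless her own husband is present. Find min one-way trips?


Label couples D and K.
1. WD+WK → (far: WD,WK; near: HD,HK)
2. WD ←   (far: WK; near: HD,HK,WD)
3. HD+HK → (far: HD,HK,WK; near: WD)
4. HD ←   (far: HK,WK; near: HD,WD)  — HD returns, since WD is alone on near bank
5. HD+WD → (far: all four; near: empty)
Every state respects the constraint.
Minimum trips = 5

5


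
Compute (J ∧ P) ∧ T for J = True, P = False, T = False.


J = True, P = False, T = False
Step 1: J ∧ P = True AND False = False
Step 2: False ∧ T = False AND False = False
AND is true only when ALL operands are true.

False


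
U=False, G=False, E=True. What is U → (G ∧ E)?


U = False, G = False, E = True
Expression: U → (G ∧ E)
Step 1: G ∧ E = False AND True = False
Step 2: U → (False) = False → False = True

True


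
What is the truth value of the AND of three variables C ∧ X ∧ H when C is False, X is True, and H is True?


C = False, X = True, H = True
Step 1: C ∧ X = False AND True = False
Step 2: (False) ∧ H = (False) AND True = False
AND is true only when ALL operands are true.

False


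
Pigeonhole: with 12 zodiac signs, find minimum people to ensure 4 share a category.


Pigeonhole: to guarantee k in one of n categories, need (k-1)×n + 1.
k = 4, n = 12
Minimum = (4-1) × 12 + 1 = 3 × 12 + 1

37


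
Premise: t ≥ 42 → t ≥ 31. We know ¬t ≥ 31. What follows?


Modus tollens: P → Q, ¬Q ⊢ ¬P
P: t ≥ 42
Q: t ≥ 31
We have P → Q and Q is false.
By modus tollens, P must be false.

It is not the case that t ≥ 42


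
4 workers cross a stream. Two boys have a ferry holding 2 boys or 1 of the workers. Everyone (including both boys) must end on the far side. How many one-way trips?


Per crossing of one of the workers: boys→, one←, one of the workers→, one← = 4 trips
4 × 4 = 16, + 1 final boys→ = 17
Minimum trips = 17

17


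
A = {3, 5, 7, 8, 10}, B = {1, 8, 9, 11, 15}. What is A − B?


A = {3, 5, 7, 8, 10}
B = {1, 8, 9, 11, 15}
Operation: difference A − B
In A but not B: 3, 5, 7, 10

{3, 5, 7, 10}


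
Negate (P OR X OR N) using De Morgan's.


De Morgan's law: ¬(P ∨ Q ∨ R) ≡ ¬P ∧ ¬Q ∧ ¬R
¬(P ∨ X ∨ N) = ¬P ∧ ¬X ∧ ¬N

¬P ∧ ¬X ∧ ¬N


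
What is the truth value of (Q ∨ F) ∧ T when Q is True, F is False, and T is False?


Q = True, F = False, T = False
Step 1: Q ∨ F = True OR False = True
Step 2: True ∧ T = True AND False = False
OR is true when at least one operand is true; AND requires both.

False


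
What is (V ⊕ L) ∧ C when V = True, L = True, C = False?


V = True, L = True, C = False
Step 1: V ⊕ L = True XOR True = False
Step 2: False ∧ C = False AND False = False
XOR true when exactly one of V,L is true; then AND with C.

False


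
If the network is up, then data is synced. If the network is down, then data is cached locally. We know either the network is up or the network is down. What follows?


Constructive dilemma: (P → Q) ∧ (R → S), P ∨ R ⊢ Q ∨ S
Premise 1: the network is up → data is synced
Premise 2: the network is down → data is cached locally
Premise 3: the network is up ∨ the network is down
Case 1: Assuming the network is up, then by Premise 1, data is synced.
Case 2: Assuming the network is down, then by Premise 2, data is cached locally.
Since one of the network is up or the network is down must hold, we get data is synced or data is cached locally.

Data is synced or data is cached locally.


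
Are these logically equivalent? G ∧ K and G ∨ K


Expression 1: G ∧ K
Expression 2: G ∨ K
Truth table (G K | Expr1 Expr2):
  T T |   T     T
  T F |   F     T   ← differ
  F T |   F     T   ← differ
  F F |   F     F
Counterexample: G=T, K=F gives Expr1 = F but Expr2 = T, so the expressions are NOT logically equivalent.

No


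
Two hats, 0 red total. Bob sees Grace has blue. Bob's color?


Total red = 0, Grace = blue
Red accounted for: 0
Remaining for Bob: 0
Bob's hat is blue.

blue


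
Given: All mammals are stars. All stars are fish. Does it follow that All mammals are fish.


Premise 1: All mammals are stars.
Premise 2: All stars are fish.
Conclusion: All mammals are fish.
Barbara syllogism (AAA-1): All A are B, All B are C → All A are C.
Middle term (stars) distributed in premise 2.

Valid


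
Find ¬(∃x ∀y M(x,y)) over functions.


Original: ∃x ∀y M(x,y)
Rule: ¬∀→∃, ¬∃→∀, negate predicate.
Negation: ∀x ∃y ¬M(x,y)

∀x ∃y ¬M(x,y)


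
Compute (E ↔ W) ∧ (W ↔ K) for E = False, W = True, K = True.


E = False, W = True, K = True
Step 1: E ↔ W is true when E and W have the same value. Result: False
Step 2: W ↔ K is true when W and K have the same value. Result: True
Step 3: False ∧ True = False

False


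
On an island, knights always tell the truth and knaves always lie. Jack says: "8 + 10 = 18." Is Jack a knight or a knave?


Statement: "8 + 10 = 18."
Actual: 8 + 10 = 18
Claimed: 18
Statement is TRUE → Jack tells the truth → Knight

Knight


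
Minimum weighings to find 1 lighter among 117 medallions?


Each weighing has 3 outcomes (left heavy / balance / right heavy), so k weighings distinguish at most 3^k cases; splitting into three near-equal groups achieves this.
Need 3^k ≥ 117: 3^4 = 81 < 117 ≤ 3^5 = 243
k = ⌈log₃(117)⌉ = 5

5


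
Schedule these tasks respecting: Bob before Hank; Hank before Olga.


Constraints: Bob before Hank; Hank before Olga
Method: repeatedly schedule the remaining task that has no remaining task required before it.
  Step 1: remaining {Hank, Olga, Bob}; every task except Bob still has a predecessor pending → schedule Bob.
  Step 2: remaining {Hank, Olga}; every task except Hank still has a predecessor pending → schedule Hank.
  Step 3: only Olga remains → schedule Olga.
Resulting order:

Bob → Hank → Olga


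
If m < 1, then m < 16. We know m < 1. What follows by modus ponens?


Modus ponens: P → Q, P ⊢ Q
P: m < 1
Q: m < 16
We have P → Q and P is true.
By modus ponens, Q must be true.

m < 16


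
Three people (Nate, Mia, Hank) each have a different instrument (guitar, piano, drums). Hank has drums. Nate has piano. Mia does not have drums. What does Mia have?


From clues:
  Hank → drums
  Nate → piano
By elimination, Mia gets the remaining.

guitar


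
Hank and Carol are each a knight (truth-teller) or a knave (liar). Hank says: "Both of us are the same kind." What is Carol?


Hank says: "Both of us are the same kind."
Case 1: Hank is a Knight (truth-teller)
  Statement is true → they ARE the same → Carol is also a Knight
Case 2: Hank is a Knave (liar)
  Statement is false → they are NOT the same → Carol is a Knight
In both cases, Carol is a Knight.

Knight


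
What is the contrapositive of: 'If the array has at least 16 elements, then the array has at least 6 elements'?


Original: If the array has at least 16 elements, then the array has at least 6 elements
Contrapositive: If ¬Q, then ¬P
Negate Q: not (the array has at least 6 elements)
Negate P: not (the array has at least 16 elements)

If not (the array has at least 6 elements), then not (the array has at least 16 elements).


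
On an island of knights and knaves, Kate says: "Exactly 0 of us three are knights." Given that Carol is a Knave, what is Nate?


Kate claims exactly 0 knights among Kate, Carol, Nate.
Given: Carol is a Knave.

Case 1: Kate is a Knight (tells truth)
  Then exactly 0 of the three are knights.
  Counting Kate, Carol: 1 knight(s) so far. Need -1 more → impossible.
Case 2: Kate is a Knave (lies)
  Then the count is NOT 0.
  If Nate = Knave, count = 0 = 0 → claim would be true, contradicts lie.
  If Nate = Knight, count = 1 ≠ 0 → lie confirmed ✓

Nate is a Knight.

Knight


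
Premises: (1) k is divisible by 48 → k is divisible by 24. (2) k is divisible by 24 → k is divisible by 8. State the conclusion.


Hypothetical syllogism: P → Q, Q → R ⊢ P → R
Premise 1: k is divisible by 48 → k is divisible by 24
Premise 2: k is divisible by 24 → k is divisible by 8
Chain the implications: the middle term (k is divisible by 24) links the two.
Conclusion: If k is divisible by 48, then k is divisible by 8.

If k is divisible by 48, then k is divisible by 8.


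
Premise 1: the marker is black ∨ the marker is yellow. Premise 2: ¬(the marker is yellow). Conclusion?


Disjunctive syllogism: P ∨ Q, ¬P ⊢ Q
Disjunction: the marker is black ∨ the marker is yellow
We know it is not the case that the marker is yellow.
By disjunctive syllogism, the other disjunct must be true.

The marker is black


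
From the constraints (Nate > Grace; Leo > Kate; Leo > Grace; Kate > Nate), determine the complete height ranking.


Constraints: Nate > Grace; Leo > Kate; Leo > Grace; Kate > Nate
Method: at each step, the next-highest is the one remaining person who never appears on the smaller side of a constraint between remaining people.
  Step 1: remaining {Grace, Kate, Leo, Nate}; on the smaller side: {Grace, Kate, Nate} → Leo is next (Leo > Kate; Leo > Grace).
  Step 2: remaining {Grace, Kate, Nate}; on the smaller side: {Grace, Nate} → Kate is next (Kate > Nate).
  Step 3: remaining {Grace, Nate}; on the smaller side: {Grace} → Nate is next (Nate > Grace).
  Step 4: only Grace remains → lowest.
Final ranking (highest to lowest):

Leo > Kate > Nate > Grace


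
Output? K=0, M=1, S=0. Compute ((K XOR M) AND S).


K XOR M = 0^1 = 1
1 AND 0 = 0

0


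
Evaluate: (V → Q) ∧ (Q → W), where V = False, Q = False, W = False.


V = False, Q = False, W = False
Step 1: V → Q is false only when V=True and Q=False. Result: True
Step 2: Q → W is false only when Q=True and W=False. Result: True
Step 3: True ∧ True = True

True


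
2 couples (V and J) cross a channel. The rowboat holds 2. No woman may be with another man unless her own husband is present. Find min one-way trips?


Label couples V and J.
1. WV+WJ → (far: WV,WJ; near: HV,HJ)
2. WV ←   (far: WJ; near: HV,HJ,WV)
3. HV+HJ → (far: HV,HJ,WJ; near: WV)
4. HV ←   (far: HJ,WJ; near: HV,WV)  — HV returns, since WV is alone on near bank
5. HV+WV → (far: all four; near: empty)
Every state respects the constraint.
Minimum trips = 5

5


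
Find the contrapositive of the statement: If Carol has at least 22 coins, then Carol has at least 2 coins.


Original: If Carol has at least 22 coins, then Carol has at least 2 coins
Contrapositive: If ¬Q, then ¬P
Negate Q: not (Carol has at least 2 coins)
Negate P: not (Carol has at least 22 coins)

If not (Carol has at least 2 coins), then not (Carol has at least 22 coins).


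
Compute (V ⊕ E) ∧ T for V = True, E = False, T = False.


V = True, E = False, T = False
Step 1: V ⊕ E = True XOR False = True
Step 2: True ∧ T = True AND False = False
XOR true when exactly one of V,E is true; then AND with T.

False


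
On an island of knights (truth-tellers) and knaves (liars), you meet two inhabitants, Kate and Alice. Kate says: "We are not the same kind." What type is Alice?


Kate says: "We are not the same kind."
Case 1: Kate is a Knight (truth-teller)
  Statement is true → they ARE different → Alice is a Knave
Case 2: Kate is a Knave (liar)
  Statement is false → they are NOT different → Alice is a Knave
In both cases, Alice is a Knave.

Knave


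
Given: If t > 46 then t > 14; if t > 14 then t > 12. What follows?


Hypothetical syllogism: P → Q, Q → R ⊢ P → R
Premise 1: t > 46 → t > 14
Premise 2: t > 14 → t > 12
Chain the implications: the middle term (t > 14) links the two.
Conclusion: If t > 46, then t > 12.

If t > 46, then t > 12.


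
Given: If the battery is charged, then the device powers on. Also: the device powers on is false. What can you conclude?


Modus tollens: P → Q, ¬Q ⊢ ¬P
P: the battery is charged
Q: the device powers on
We have P → Q and Q is false.
By modus tollens, P must be false.

It is not the case that the battery is charged


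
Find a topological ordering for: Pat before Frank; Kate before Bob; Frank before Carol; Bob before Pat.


Constraints: Pat before Frank; Kate before Bob; Frank before Carol; Bob before Pat
Method: repeatedly schedule the remaining task that has no remaining task required before it.
  Step 1: remaining {Carol, Kate, Pat, Bob, Frank}; every task except Kate still has a predecessor pending → schedule Kate.
  Step 2: remaining {Carol, Pat, Bob, Frank}; every task except Bob still has a predecessor pending → schedule Bob.
  Step 3: remaining {Carol, Pat, Frank}; every task except Pat still has a predecessor pending → schedule Pat.
  Step 4: remaining {Carol, Frank}; every task except Frank still has a predecessor pending → schedule Frank.
  Step 5: only Carol remains → schedule Carol.
Resulting order:

Kate → Bob → Pat → Frank → Carol


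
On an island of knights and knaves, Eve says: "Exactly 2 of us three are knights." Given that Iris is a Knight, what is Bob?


Eve claims exactly 2 knights among Eve, Iris, Bob.
Given: Iris is a Knight.

Case 1: Eve is a Knight (tells truth)
  Then exactly 2 of the three are knights.
  Counting Eve, Iris: 2 knight(s) so far. Need 0 more → Bob = Knave.
Case 2: Eve is a Knave (lies)
  Then the count is NOT 2.
  If Bob = Knight, count = 2 = 2 → claim would be true, contradicts lie.
  If Bob = Knave, count = 1 ≠ 2 → lie confirmed ✓

Bob is a Knave.

Knave


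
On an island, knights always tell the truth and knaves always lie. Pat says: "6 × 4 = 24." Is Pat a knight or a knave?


Statement: "6 × 4 = 24."
Actual: 6 × 4 = 24
Claimed: 24
Statement is TRUE → Pat tells the truth → Knight

Knight


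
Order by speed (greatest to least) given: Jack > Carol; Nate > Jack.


Constraints: Jack > Carol; Nate > Jack
Method: at each step, the next-highest is the one remaining person who never appears on the smaller side of a constraint between remaining people.
  Step 1: remaining {Nate, Jack, Carol}; on the smaller side: {Jack, Carol} → Nate is next (Nate > Jack).
  Step 2: remaining {Jack, Carol}; on the smaller side: {Carol} → Jack is next (Jack > Carol).
  Step 3: only Carol remains → lowest.
Final ranking (highest to lowest):

Nate > Jack > Carol


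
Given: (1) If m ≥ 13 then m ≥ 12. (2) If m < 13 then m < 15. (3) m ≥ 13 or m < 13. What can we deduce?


Constructive dilemma: (P → Q) ∧ (R → S), P ∨ R ⊢ Q ∨ S
Premise 1: m ≥ 13 → m ≥ 12
Premise 2: m < 13 → m < 15
Premise 3: m ≥ 13 ∨ m < 13
Case 1: Assuming m ≥ 13, then by Premise 1, m ≥ 12.
Case 2: Assuming m < 13, then by Premise 2, m < 15.
Since one of m ≥ 13 or m < 13 must hold, we get m ≥ 12 or m < 15.

m ≥ 12 or m < 15.


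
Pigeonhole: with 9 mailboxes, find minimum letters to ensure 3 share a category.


Pigeonhole: to guarantee k in one of n categories, need (k-1)×n + 1.
k = 3, n = 9
Minimum = (3-1) × 9 + 1 = 2 × 9 + 1

19


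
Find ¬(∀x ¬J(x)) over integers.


Original: ∀x ¬J(x)
Rule: ¬∀→∃, ¬∃→∀, negate predicate.
Negation: ∃x J(x)

∃x J(x)


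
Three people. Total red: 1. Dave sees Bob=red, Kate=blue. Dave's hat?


Total red = 1, seen red = 1
Own red = 1 - 1 = 0
Dave's hat is blue.

blue


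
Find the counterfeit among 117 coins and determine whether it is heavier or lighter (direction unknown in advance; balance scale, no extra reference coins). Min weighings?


Let n = 117. 234 possibilities (n coins × lighter/heavier); each weighing has 3 outcomes.
Bound for k weighings: say the first weighing puts j coins on each pan. If it tips, the 2j weighed coins remain suspects (each with a known direction) and k-1 weighings give 3^(k-1) outcomes; 3^(k-1) is odd, so 2j ≤ 3^(k-1) - 1. If it balances, the n - 2j unweighed coins remain with direction unknown: 2(n - 2j) ≤ 3^(k-1) - 1 by the same parity argument. Adding, n ≤ (3^(k-1) - 1) + (3^(k-1) - 1)/2 = (3^k - 3)/2, and the classical three-group strategy achieves this (3 coins in 2 weighings, 12 in 3, 39 in 4, 120 in 5).
So we need the smallest k with (3^k - 3)/2 ≥ 117.
k = 4: (3^4 - 3)/2 = 39 < 117 ✗
k = 5: (3^5 - 3)/2 = 120 ≥ 117 ✓

5


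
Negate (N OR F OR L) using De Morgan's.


De Morgan's law: ¬(P ∨ Q ∨ R) ≡ ¬P ∧ ¬Q ∧ ¬R
¬(N ∨ F ∨ L) = ¬N ∧ ¬F ∧ ¬L

¬N ∧ ¬F ∧ ¬L


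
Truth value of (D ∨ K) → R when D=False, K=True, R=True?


D = False, K = True, R = True
Expression: (D ∨ K) → R
Step 1: D ∨ K = False OR True = True
Step 2: (True) → R = True → True (false only if antecedent True and consequent False) = True

True


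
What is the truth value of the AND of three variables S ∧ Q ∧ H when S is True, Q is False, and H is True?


S = True, Q = False, H = True
Step 1: S ∧ Q = True AND False = False
Step 2: (False) ∧ H = (False) AND True = False
AND is true only when ALL operands are true.

False


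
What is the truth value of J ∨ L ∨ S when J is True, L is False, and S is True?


J = True, L = False, S = True
Step 1: J ∨ L = True OR False = True
Step 2: True ∨ S = True OR True = True
OR is true when at least one operand is true.

True


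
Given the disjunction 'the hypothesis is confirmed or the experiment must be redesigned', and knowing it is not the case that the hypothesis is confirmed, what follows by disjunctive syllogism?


Disjunctive syllogism: P ∨ Q, ¬P ⊢ Q
Disjunction: the hypothesis is confirmed ∨ the experiment must be redesigned
We know it is not the case that the hypothesis is confirmed.
By disjunctive syllogism, the other disjunct must be true.

The experiment must be redesigned


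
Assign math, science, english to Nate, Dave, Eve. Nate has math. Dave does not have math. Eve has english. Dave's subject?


From clues:
  Eve → english
  Nate → math
By elimination, Dave gets the remaining.

science


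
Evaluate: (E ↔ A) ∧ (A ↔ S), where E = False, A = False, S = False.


E = False, A = False, S = False
Step 1: E ↔ A is true when E and A have the same value. Result: True
Step 2: A ↔ S is true when A and S have the same value. Result: True
Step 3: True ∧ True = True

True


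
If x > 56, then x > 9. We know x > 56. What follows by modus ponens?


Modus ponens: P → Q, P ⊢ Q
P: x > 56
Q: x > 9
We have P → Q and P is true.
By modus ponens, Q must be true.

x > 9


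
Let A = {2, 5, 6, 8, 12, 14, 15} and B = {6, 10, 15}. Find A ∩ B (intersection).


A = {2, 5, 6, 8, 12, 14, 15}
B = {6, 10, 15}
Operation: intersection
Elements in both: 6, 15

{6, 15}


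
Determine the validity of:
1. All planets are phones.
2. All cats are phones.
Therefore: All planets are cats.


Premise 1: All planets are phones.
Premise 2: All cats are phones.
Conclusion: All planets are cats.
Fallacy: undistributed middle. phones is predicate in both.
Counterexample: planets and cats could be disjoint subsets of phones.

Invalid
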